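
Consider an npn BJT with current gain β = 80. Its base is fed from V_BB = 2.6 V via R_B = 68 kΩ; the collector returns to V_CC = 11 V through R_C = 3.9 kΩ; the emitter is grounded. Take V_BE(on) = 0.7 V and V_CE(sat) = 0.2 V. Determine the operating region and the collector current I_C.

Assume active. Base-emitter loop: I_B = (V_BB − V_BE)/R_B = (2.6 − 0.7)/68 = 0.0279 mA.
I_C = β·I_B = 80×0.0279 = 2.24 mA.
V_CE = V_CC − I_C·R_C = 11 − 2.24×3.9 = 2.28 V > V_CE(sat), so the active-region assumption holds.

active; I_C ≈ 2.2 mA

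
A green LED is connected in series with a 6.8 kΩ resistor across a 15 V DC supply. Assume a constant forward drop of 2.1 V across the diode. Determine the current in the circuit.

I ≈ 1.9 mA

KVL around the loop: 15 = V_D + I·R = 2.1 + I × 6.8 kΩ.
So I = (15 − 2.1) / 6.8 kΩ = 12.9 / 6.8 = 1.9 mA.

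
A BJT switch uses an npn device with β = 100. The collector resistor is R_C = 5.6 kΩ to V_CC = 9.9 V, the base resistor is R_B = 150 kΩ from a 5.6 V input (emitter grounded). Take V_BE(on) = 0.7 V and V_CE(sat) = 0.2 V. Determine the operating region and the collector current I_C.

Assume active: I_B = (5.6 − 0.7)/150 = 0.0327 mA, giving I_C = β·I_B = 3.27 mA.
But then V_CE = 9.9 − 3.27×5.6 = -8.39 V < V_CE(sat) = 0.2 V — impossible in the active region.
So the transistor is saturated. With V_CE = 0.2 V, I_C = (V_CC − 0.2)/R_C = 9.7/5.6 = 1.73 mA.
Check: β·I_B = 3.27 mA > I_C = 1.73 mA, confirming saturation.

saturation; I_C ≈ 1.7 mA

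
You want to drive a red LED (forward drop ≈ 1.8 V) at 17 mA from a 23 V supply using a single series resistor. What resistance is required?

R ≈ 1.2 kΩ

The resistor drops V_S − V_D = 23 − 1.8 = 21.2 V at 17 mA.
R = 21.2 V / 17 mA = 1.25 kΩ.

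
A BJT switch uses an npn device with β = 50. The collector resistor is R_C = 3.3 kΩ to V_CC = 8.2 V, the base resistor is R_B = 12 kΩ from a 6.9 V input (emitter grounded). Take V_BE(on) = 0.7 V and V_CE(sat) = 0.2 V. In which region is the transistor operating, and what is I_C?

saturation; I_C ≈ 2.4 mA

Assume active: I_B = (6.9 − 0.7)/12 = 0.517 mA, giving I_C = β·I_B = 25.8 mA.
But then V_CE = 8.2 − 25.8×3.3 = -77 V < V_CE(sat) = 0.2 V — impossible in the active region.
So the transistor is saturated. With V_CE = 0.2 V, I_C = (V_CC − 0.2)/R_C = 8/3.3 = 2.42 mA.
Check: β·I_B = 25.8 mA > I_C = 2.42 mA, confirming saturation.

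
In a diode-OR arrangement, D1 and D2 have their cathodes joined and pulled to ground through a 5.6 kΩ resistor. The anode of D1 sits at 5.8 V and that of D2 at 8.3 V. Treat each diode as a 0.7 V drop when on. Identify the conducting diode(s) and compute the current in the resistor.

Only D2 conducts; I_R ≈ 1.4 mA

Assume both conduct. Then node N would need to be at both 5.8−0.7 = 5.1 V and 8.3−0.7 = 7.6 V, which is impossible.
Assume only D2 conducts: V_N = 8.3 − 0.7 = 7.6 V, so I_R = 7.6/5.6 = 1.36 mA.
Check D1: its anode-to-cathode voltage is 5.8 − 7.6 = -1.8 V < 0.7 V, so it is off. The assumption is consistent.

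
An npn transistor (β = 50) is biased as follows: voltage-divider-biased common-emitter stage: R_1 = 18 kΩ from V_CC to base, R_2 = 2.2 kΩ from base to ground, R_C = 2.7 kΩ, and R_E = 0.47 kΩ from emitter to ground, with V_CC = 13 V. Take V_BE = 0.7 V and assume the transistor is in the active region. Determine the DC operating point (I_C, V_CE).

Thevenize the base divider: V_Th = V_CC·R_2/(R_1+R_2) = 13×2.2/20.2 = 1.42 V, R_Th = R_1‖R_2 = 1.96 kΩ.
Base-emitter loop: V_Th = I_B·R_Th + V_BE + (β+1)I_B·R_E, so I_B = (1.42 − 0.7) / (1.96 + 51×0.47) = 0.0276 mA.
I_C = β·I_B = 50×0.0276 = 1.38 mA, and I_E = (β+1)I_B = 1.41 mA.
V_CE = V_CC − I_C·R_C − I_E·R_E = 13 − 1.38×2.7 − 1.41×0.47 = 8.61 V.
V_CE = 8.61 V > 0.2 V confirms active-region operation.

I_C ≈ 1.4 mA, V_CE ≈ 8.6 V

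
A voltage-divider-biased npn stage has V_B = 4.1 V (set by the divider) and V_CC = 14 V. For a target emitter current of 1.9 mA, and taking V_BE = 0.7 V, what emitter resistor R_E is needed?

V_E = V_B − V_BE = 4.1 − 0.7 = 3.4 V.
R_E = V_E / I_E = 3.4 / 1.9 = 1.79 kΩ.

R_E ≈ 1.8 kΩ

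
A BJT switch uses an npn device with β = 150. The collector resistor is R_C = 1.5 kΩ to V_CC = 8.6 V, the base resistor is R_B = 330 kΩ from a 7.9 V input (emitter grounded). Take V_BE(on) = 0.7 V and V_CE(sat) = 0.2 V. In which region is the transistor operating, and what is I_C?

active; I_C ≈ 3.3 mA

Assume active. Base-emitter loop: I_B = (V_BB − V_BE)/R_B = (7.9 − 0.7)/330 = 0.0218 mA.
I_C = β·I_B = 150×0.0218 = 3.27 mA.
V_CE = V_CC − I_C·R_C = 8.6 − 3.27×1.5 = 3.69 V > V_CE(sat), so the active-region assumption holds.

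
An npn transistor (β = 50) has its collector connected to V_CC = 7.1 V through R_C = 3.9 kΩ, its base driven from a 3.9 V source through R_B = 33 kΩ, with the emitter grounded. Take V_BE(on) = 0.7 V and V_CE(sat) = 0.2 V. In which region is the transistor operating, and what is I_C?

Assume active: I_B = (3.9 − 0.7)/33 = 0.097 mA, giving I_C = β·I_B = 4.85 mA.
But then V_CE = 7.1 − 4.85×3.9 = -11.8 V < V_CE(sat) = 0.2 V — impossible in the active region.
So the transistor is saturated. With V_CE = 0.2 V, I_C = (V_CC − 0.2)/R_C = 6.9/3.9 = 1.77 mA.
Check: β·I_B = 4.85 mA > I_C = 1.77 mA, confirming saturation.

saturation; I_C ≈ 1.8 mA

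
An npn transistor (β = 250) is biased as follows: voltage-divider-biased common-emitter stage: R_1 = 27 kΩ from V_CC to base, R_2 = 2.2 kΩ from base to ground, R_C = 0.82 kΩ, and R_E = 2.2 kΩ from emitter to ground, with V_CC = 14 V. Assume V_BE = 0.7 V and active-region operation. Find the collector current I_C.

Thevenize the base divider: V_Th = V_CC·R_2/(R_1+R_2) = 14×2.2/29.2 = 1.05 V, R_Th = R_1‖R_2 = 2.03 kΩ.
Base-emitter loop: V_Th = I_B·R_Th + V_BE + (β+1)I_B·R_E, so I_B = (1.05 − 0.7) / (2.03 + 251×2.2) = 0.00064 mA.
I_C = β·I_B = 250×0.00064 = 0.16 mA, and I_E = (β+1)I_B = 0.161 mA.
V_CE = V_CC − I_C·R_C − I_E·R_E = 14 − 0.16×0.82 − 0.161×2.2 = 13.5 V.
V_CE = 13.5 V > 0.2 V confirms active-region operation.

I_C ≈ 0.16 mA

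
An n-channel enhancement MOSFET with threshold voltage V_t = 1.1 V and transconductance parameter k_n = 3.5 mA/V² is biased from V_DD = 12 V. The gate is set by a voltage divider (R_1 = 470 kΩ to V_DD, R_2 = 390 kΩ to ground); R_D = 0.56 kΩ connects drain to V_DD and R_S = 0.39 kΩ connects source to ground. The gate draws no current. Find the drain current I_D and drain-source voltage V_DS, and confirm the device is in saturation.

V_G = V_DD·R_2/(R_1+R_2) = 12×390/860 = 5.44 V.
Assume saturation: I_D = (k_n/2)(V_GS − V_t)² with V_GS = V_G − I_D·R_S = 5.44 − 0.39·I_D.
Substituting gives 0.266·I_D² − 6.93·I_D + 33 = 0, with roots I_D = 6.28 or 19.7 mA.
The root I_D = 19.7 mA gives V_GS = -2.26 V ≤ V_t, so take I_D = 6.28 mA.
Then V_GS = 2.99 V and V_DS = V_DD − I_D(R_D+R_S) = 12 − 6.28×0.95 = 6.04 V.
Saturation requires V_DS ≥ V_GS − V_t = 1.89 V; 6.04 ≥ 1.89 ✓.

I_D ≈ 6.3 mA, V_DS ≈ 6 V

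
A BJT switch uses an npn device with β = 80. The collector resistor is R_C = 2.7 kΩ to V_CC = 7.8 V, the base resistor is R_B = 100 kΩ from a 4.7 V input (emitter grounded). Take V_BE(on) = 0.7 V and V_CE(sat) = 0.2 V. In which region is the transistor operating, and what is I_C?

saturation; I_C ≈ 2.8 mA

Assume active: I_B = (4.7 − 0.7)/100 = 0.04 mA, giving I_C = β·I_B = 3.2 mA.
But then V_CE = 7.8 − 3.2×2.7 = -0.84 V < V_CE(sat) = 0.2 V — impossible in the active region.
So the transistor is saturated. With V_CE = 0.2 V, I_C = (V_CC − 0.2)/R_C = 7.6/2.7 = 2.81 mA.
Check: β·I_B = 3.2 mA > I_C = 2.81 mA, confirming saturation.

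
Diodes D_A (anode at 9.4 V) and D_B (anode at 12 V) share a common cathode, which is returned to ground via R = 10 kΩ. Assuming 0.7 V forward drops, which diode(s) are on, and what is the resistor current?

Only D_B conducts; I_R ≈ 1.1 mA

Assume both conduct. Then node N would need to be at both 9.4−0.7 = 8.7 V and 12−0.7 = 11.3 V, which is impossible.
Assume only D_B conducts: V_N = 12 − 0.7 = 11.3 V, so I_R = 11.3/10 = 1.13 mA.
Check D_A: its anode-to-cathode voltage is 9.4 − 11.3 = -1.9 V < 0.7 V, so it is off. The assumption is consistent.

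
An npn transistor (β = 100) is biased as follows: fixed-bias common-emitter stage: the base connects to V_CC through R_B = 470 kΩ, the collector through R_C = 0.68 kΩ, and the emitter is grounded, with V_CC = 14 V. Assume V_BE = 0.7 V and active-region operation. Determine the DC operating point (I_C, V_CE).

Base loop: V_CC = I_B·R_B + V_BE, so I_B = (14 − 0.7)/470 kΩ = 0.0283 mA.
In the active region I_C = β·I_B = 100 × 0.0283 = 2.83 mA.
Collector loop: V_CE = V_CC − I_C·R_C = 14 − 2.83×0.68 = 12.1 V.
Since V_CE = 12.1 V > V_CE(sat) ≈ 0.2 V, the transistor is in the active region as assumed.

I_C ≈ 2.8 mA, V_CE ≈ 12 V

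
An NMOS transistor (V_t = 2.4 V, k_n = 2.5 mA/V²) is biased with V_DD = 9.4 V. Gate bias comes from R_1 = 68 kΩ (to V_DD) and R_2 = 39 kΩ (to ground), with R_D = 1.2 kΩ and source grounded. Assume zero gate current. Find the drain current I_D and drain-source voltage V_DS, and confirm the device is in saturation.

V_G = V_DD·R_2/(R_1+R_2) = 9.4×39/107 = 3.43 V. With the source grounded, V_GS = V_G = 3.43 V.
Assume saturation: I_D = (k_n/2)(V_GS − V_t)² = (2.5/2)×(3.43 − 2.4)² = 1.25×1.03² = 1.32 mA.
V_DS = V_DD − I_D·R_D = 9.4 − 1.32×1.2 = 7.82 V.
Saturation requires V_DS ≥ V_GS − V_t = 1.03 V; 7.82 ≥ 1.03 ✓.

I_D ≈ 1.3 mA, V_DS ≈ 7.8 V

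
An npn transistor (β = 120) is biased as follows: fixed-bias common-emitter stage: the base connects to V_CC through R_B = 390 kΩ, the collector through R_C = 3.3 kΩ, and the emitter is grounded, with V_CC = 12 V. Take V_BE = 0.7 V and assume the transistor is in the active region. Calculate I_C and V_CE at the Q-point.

Base loop: V_CC = I_B·R_B + V_BE, so I_B = (12 − 0.7)/390 kΩ = 0.029 mA.
In the active region I_C = β·I_B = 120 × 0.029 = 3.48 mA.
Collector loop: V_CE = V_CC − I_C·R_C = 12 − 3.48×3.3 = 0.526 V.
Since V_CE = 0.526 V > V_CE(sat) ≈ 0.2 V, the transistor is in the active region as assumed.

I_C ≈ 3.5 mA, V_CE ≈ 0.53 V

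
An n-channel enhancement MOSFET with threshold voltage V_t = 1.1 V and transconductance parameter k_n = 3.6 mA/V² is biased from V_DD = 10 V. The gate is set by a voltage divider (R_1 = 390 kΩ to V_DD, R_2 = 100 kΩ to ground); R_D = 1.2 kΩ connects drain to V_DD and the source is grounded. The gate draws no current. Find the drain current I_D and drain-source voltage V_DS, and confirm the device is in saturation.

V_G = V_DD·R_2/(R_1+R_2) = 10×100/490 = 2.04 V. With the source grounded, V_GS = V_G = 2.04 V.
Assume saturation: I_D = (k_n/2)(V_GS − V_t)² = (3.6/2)×(2.04 − 1.1)² = 1.8×0.941² = 1.59 mA.
V_DS = V_DD − I_D·R_D = 10 − 1.59×1.2 = 8.09 V.
Saturation requires V_DS ≥ V_GS − V_t = 0.941 V; 8.09 ≥ 0.941 ✓.

I_D ≈ 1.6 mA, V_DS ≈ 8.1 V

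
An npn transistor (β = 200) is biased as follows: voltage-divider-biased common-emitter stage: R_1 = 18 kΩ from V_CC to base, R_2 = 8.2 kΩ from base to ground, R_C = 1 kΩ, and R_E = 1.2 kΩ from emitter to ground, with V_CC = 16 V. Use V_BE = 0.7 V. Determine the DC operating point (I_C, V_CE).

Thevenize the base divider: V_Th = V_CC·R_2/(R_1+R_2) = 16×8.2/26.2 = 5.01 V, R_Th = R_1‖R_2 = 5.63 kΩ.
Base-emitter loop: V_Th = I_B·R_Th + V_BE + (β+1)I_B·R_E, so I_B = (5.01 − 0.7) / (5.63 + 201×1.2) = 0.0175 mA.
I_C = β·I_B = 200×0.0175 = 3.49 mA, and I_E = (β+1)I_B = 3.51 mA.
V_CE = V_CC − I_C·R_C − I_E·R_E = 16 − 3.49×1 − 3.51×1.2 = 8.3 V.
V_CE = 8.3 V > 0.2 V confirms active-region operation.

I_C ≈ 3.5 mA, V_CE ≈ 8.3 V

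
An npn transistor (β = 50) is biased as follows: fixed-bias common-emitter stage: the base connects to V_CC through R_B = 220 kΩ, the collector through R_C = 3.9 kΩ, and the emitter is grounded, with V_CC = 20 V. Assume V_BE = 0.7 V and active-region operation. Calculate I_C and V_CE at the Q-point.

Base loop: V_CC = I_B·R_B + V_BE, so I_B = (20 − 0.7)/220 kΩ = 0.0877 mA.
In the active region I_C = β·I_B = 50 × 0.0877 = 4.39 mA.
Collector loop: V_CE = V_CC − I_C·R_C = 20 − 4.39×3.9 = 2.89 V.
Since V_CE = 2.89 V > V_CE(sat) ≈ 0.2 V, the transistor is in the active region as assumed.

I_C ≈ 4.4 mA, V_CE ≈ 2.9 V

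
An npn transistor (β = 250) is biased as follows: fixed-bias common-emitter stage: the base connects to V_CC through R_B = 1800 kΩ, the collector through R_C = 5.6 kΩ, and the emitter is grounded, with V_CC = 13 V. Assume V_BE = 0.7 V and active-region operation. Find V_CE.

Base loop: V_CC = I_B·R_B + V_BE, so I_B = (13 − 0.7)/1800 kΩ = 0.00683 mA.
In the active region I_C = β·I_B = 250 × 0.00683 = 1.71 mA.
Collector loop: V_CE = V_CC − I_C·R_C = 13 − 1.71×5.6 = 3.43 V.
Since V_CE = 3.43 V > V_CE(sat) ≈ 0.2 V, the transistor is in the active region as assumed.

V_CE ≈ 3.4 V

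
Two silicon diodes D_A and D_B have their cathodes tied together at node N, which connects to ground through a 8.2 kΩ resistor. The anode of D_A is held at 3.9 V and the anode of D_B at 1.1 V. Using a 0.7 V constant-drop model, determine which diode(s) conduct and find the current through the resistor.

Assume both conduct. Then node N would need to be at both 3.9−0.7 = 3.2 V and 1.1−0.7 = 0.4 V, which is impossible.
Assume only D_A conducts: V_N = 3.9 − 0.7 = 3.2 V, so I_R = 3.2/8.2 = 0.39 mA.
Check D_B: its anode-to-cathode voltage is 1.1 − 3.2 = -2.1 V < 0.7 V, so it is off. The assumption is consistent.

Only D_A conducts; I_R ≈ 0.39 mA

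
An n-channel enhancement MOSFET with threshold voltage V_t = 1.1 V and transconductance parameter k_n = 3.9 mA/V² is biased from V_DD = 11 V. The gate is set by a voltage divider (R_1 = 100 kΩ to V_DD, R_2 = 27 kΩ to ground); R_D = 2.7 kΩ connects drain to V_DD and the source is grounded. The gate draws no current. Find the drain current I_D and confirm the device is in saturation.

I_D ≈ 3 mA

V_G = V_DD·R_2/(R_1+R_2) = 11×27/127 = 2.34 V. With the source grounded, V_GS = V_G = 2.34 V.
Assume saturation: I_D = (k_n/2)(V_GS − V_t)² = (3.9/2)×(2.34 − 1.1)² = 1.95×1.24² = 2.99 mA.
V_DS = V_DD − I_D·R_D = 11 − 2.99×2.7 = 2.92 V.
Saturation requires V_DS ≥ V_GS − V_t = 1.24 V; 2.92 ≥ 1.24 ✓.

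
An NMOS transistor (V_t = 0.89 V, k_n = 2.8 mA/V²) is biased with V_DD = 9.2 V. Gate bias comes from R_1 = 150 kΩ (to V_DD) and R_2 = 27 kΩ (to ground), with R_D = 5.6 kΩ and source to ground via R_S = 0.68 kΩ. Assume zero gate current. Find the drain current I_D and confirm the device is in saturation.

I_D ≈ 0.2 mA

V_G = V_DD·R_2/(R_1+R_2) = 9.2×27/177 = 1.4 V.
Assume saturation: I_D = (k_n/2)(V_GS − V_t)² with V_GS = V_G − I_D·R_S = 1.4 − 0.68·I_D.
Substituting gives 0.647·I_D² − 1.98·I_D + 0.369 = 0, with roots I_D = 0.2 or 2.86 mA.
The root I_D = 2.86 mA gives V_GS = -0.538 V ≤ V_t, so take I_D = 0.2 mA.
Then V_GS = 1.27 V and V_DS = V_DD − I_D(R_D+R_S) = 9.2 − 0.2×6.28 = 7.95 V.
Saturation requires V_DS ≥ V_GS − V_t = 0.378 V; 7.95 ≥ 0.378 ✓.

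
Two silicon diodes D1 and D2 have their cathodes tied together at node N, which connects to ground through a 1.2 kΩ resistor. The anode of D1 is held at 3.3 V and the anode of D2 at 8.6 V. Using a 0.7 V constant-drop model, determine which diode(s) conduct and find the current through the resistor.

Assume both conduct. Then node N would need to be at both 3.3−0.7 = 2.6 V and 8.6−0.7 = 7.9 V, which is impossible.
Assume only D2 conducts: V_N = 8.6 − 0.7 = 7.9 V, so I_R = 7.9/1.2 = 6.58 mA.
Check D1: its anode-to-cathode voltage is 3.3 − 7.9 = -4.6 V < 0.7 V, so it is off. The assumption is consistent.

Only D2 conducts; I_R ≈ 6.6 mA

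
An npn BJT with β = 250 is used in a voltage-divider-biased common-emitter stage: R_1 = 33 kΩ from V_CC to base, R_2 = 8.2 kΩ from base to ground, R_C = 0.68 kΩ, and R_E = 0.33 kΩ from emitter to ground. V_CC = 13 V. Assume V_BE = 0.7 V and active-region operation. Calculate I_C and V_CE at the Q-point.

I_C ≈ 5.3 mA, V_CE ≈ 7.7 V

Thevenize the base divider: V_Th = V_CC·R_2/(R_1+R_2) = 13×8.2/41.2 = 2.59 V, R_Th = R_1‖R_2 = 6.57 kΩ.
Base-emitter loop: V_Th = I_B·R_Th + V_BE + (β+1)I_B·R_E, so I_B = (2.59 − 0.7) / (6.57 + 251×0.33) = 0.0211 mA.
I_C = β·I_B = 250×0.0211 = 5.28 mA, and I_E = (β+1)I_B = 5.3 mA.
V_CE = V_CC − I_C·R_C − I_E·R_E = 13 − 5.28×0.68 − 5.3×0.33 = 7.66 V.
V_CE = 7.66 V > 0.2 V confirms active-region operation.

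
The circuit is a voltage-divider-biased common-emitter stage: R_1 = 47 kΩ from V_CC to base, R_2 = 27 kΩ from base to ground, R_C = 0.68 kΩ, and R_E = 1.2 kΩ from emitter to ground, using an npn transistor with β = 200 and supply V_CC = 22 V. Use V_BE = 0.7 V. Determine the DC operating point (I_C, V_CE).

Thevenize the base divider: V_Th = V_CC·R_2/(R_1+R_2) = 22×27/74 = 8.03 V, R_Th = R_1‖R_2 = 17.1 kΩ.
Base-emitter loop: V_Th = I_B·R_Th + V_BE + (β+1)I_B·R_E, so I_B = (8.03 − 0.7) / (17.1 + 201×1.2) = 0.0284 mA.
I_C = β·I_B = 200×0.0284 = 5.67 mA, and I_E = (β+1)I_B = 5.7 mA.
V_CE = V_CC − I_C·R_C − I_E·R_E = 22 − 5.67×0.68 − 5.7×1.2 = 11.3 V.
V_CE = 11.3 V > 0.2 V confirms active-region operation.

I_C ≈ 5.7 mA, V_CE ≈ 11 V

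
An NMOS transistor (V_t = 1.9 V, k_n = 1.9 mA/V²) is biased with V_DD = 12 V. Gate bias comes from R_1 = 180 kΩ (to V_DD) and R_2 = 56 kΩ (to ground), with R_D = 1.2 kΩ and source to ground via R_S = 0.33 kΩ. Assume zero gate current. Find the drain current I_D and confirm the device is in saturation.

V_G = V_DD·R_2/(R_1+R_2) = 12×56/236 = 2.85 V.
Assume saturation: I_D = (k_n/2)(V_GS − V_t)² with V_GS = V_G − I_D·R_S = 2.85 − 0.33·I_D.
Substituting gives 0.103·I_D² − 1.59·I_D + 0.853 = 0, with roots I_D = 0.555 or 14.9 mA.
The root I_D = 14.9 mA gives V_GS = -2.05 V ≤ V_t, so take I_D = 0.555 mA.
Then V_GS = 2.66 V and V_DS = V_DD − I_D(R_D+R_S) = 12 − 0.555×1.53 = 11.2 V.
Saturation requires V_DS ≥ V_GS − V_t = 0.764 V; 11.2 ≥ 0.764 ✓.

I_D ≈ 0.55 mA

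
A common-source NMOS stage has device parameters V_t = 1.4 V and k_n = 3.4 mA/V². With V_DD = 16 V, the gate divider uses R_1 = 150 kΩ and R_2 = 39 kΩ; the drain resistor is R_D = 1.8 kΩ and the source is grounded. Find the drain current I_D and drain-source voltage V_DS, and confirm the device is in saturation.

I_D ≈ 6.1 mA, V_DS ≈ 4.9 V

V_G = V_DD·R_2/(R_1+R_2) = 16×39/189 = 3.3 V. With the source grounded, V_GS = V_G = 3.3 V.
Assume saturation: I_D = (k_n/2)(V_GS − V_t)² = (3.4/2)×(3.3 − 1.4)² = 1.7×1.9² = 6.15 mA.
V_DS = V_DD − I_D·R_D = 16 − 6.15×1.8 = 4.93 V.
Saturation requires V_DS ≥ V_GS − V_t = 1.9 V; 4.93 ≥ 1.9 ✓.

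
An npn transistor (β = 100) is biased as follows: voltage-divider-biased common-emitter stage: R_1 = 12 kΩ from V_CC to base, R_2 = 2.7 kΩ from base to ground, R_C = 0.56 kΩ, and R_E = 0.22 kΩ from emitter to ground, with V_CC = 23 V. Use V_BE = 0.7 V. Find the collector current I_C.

I_C ≈ 14 mA

Thevenize the base divider: V_Th = V_CC·R_2/(R_1+R_2) = 23×2.7/14.7 = 4.22 V, R_Th = R_1‖R_2 = 2.2 kΩ.
Base-emitter loop: V_Th = I_B·R_Th + V_BE + (β+1)I_B·R_E, so I_B = (4.22 − 0.7) / (2.2 + 101×0.22) = 0.144 mA.
I_C = β·I_B = 100×0.144 = 14.4 mA, and I_E = (β+1)I_B = 14.6 mA.
V_CE = V_CC − I_C·R_C − I_E·R_E = 23 − 14.4×0.56 − 14.6×0.22 = 11.7 V.
V_CE = 11.7 V > 0.2 V confirms active-region operation.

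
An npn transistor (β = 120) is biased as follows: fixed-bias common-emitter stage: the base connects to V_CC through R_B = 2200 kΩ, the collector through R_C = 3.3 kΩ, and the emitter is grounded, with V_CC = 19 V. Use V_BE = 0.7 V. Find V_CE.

V_CE ≈ 16 V

Base loop: V_CC = I_B·R_B + V_BE, so I_B = (19 − 0.7)/2200 kΩ = 0.00832 mA.
In the active region I_C = β·I_B = 120 × 0.00832 = 0.998 mA.
Collector loop: V_CE = V_CC − I_C·R_C = 19 − 0.998×3.3 = 15.7 V.
Since V_CE = 15.7 V > V_CE(sat) ≈ 0.2 V, the transistor is in the active region as assumed.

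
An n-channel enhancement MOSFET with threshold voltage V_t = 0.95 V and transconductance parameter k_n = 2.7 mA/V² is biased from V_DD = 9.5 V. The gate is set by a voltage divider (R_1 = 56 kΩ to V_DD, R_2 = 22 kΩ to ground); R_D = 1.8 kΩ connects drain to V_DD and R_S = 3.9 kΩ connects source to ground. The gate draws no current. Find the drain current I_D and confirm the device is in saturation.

V_G = V_DD·R_2/(R_1+R_2) = 9.5×22/78 = 2.68 V.
Assume saturation: I_D = (k_n/2)(V_GS − V_t)² with V_GS = V_G − I_D·R_S = 2.68 − 3.9·I_D.
Substituting gives 20.5·I_D² − 19.2·I_D + 4.04 = 0, with roots I_D = 0.319 or 0.617 mA.
The root I_D = 0.617 mA gives V_GS = 0.274 V ≤ V_t, so take I_D = 0.319 mA.
Then V_GS = 1.44 V and V_DS = V_DD − I_D(R_D+R_S) = 9.5 − 0.319×5.7 = 7.68 V.
Saturation requires V_DS ≥ V_GS − V_t = 0.486 V; 7.68 ≥ 0.486 ✓.

I_D ≈ 0.32 mA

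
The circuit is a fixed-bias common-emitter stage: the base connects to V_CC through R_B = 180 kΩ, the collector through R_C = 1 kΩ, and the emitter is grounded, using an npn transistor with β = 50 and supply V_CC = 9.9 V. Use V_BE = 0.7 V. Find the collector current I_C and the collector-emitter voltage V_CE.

I_C ≈ 2.6 mA, V_CE ≈ 7.3 V

Base loop: V_CC = I_B·R_B + V_BE, so I_B = (9.9 − 0.7)/180 kΩ = 0.0511 mA.
In the active region I_C = β·I_B = 50 × 0.0511 = 2.56 mA.
Collector loop: V_CE = V_CC − I_C·R_C = 9.9 − 2.56×1 = 7.34 V.
Since V_CE = 7.34 V > V_CE(sat) ≈ 0.2 V, the transistor is in the active region as assumed.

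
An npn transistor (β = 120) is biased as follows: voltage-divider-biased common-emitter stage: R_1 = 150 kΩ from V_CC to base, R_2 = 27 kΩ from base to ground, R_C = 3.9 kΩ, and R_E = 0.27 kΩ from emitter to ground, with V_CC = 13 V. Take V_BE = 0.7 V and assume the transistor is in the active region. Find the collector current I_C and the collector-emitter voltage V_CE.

Thevenize the base divider: V_Th = V_CC·R_2/(R_1+R_2) = 13×27/177 = 1.98 V, R_Th = R_1‖R_2 = 22.9 kΩ.
Base-emitter loop: V_Th = I_B·R_Th + V_BE + (β+1)I_B·R_E, so I_B = (1.98 − 0.7) / (22.9 + 121×0.27) = 0.0231 mA.
I_C = β·I_B = 120×0.0231 = 2.77 mA, and I_E = (β+1)I_B = 2.79 mA.
V_CE = V_CC − I_C·R_C − I_E·R_E = 13 − 2.77×3.9 − 2.79×0.27 = 1.44 V.
V_CE = 1.44 V > 0.2 V confirms active-region operation.

I_C ≈ 2.8 mA, V_CE ≈ 1.4 V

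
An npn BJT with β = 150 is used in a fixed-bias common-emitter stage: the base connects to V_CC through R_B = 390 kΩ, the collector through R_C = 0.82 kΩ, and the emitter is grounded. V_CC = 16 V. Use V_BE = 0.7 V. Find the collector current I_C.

Base loop: V_CC = I_B·R_B + V_BE, so I_B = (16 − 0.7)/390 kΩ = 0.0392 mA.
In the active region I_C = β·I_B = 150 × 0.0392 = 5.88 mA.
Collector loop: V_CE = V_CC − I_C·R_C = 16 − 5.88×0.82 = 11.2 V.
Since V_CE = 11.2 V > V_CE(sat) ≈ 0.2 V, the transistor is in the active region as assumed.

I_C ≈ 5.9 mA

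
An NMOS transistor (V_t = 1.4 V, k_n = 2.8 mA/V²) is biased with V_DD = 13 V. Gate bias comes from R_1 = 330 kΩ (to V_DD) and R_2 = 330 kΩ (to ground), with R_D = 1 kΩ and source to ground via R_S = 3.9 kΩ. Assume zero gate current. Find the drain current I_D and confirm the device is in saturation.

V_G = V_DD·R_2/(R_1+R_2) = 13×330/660 = 6.5 V.
Assume saturation: I_D = (k_n/2)(V_GS − V_t)² with V_GS = V_G − I_D·R_S = 6.5 − 3.9·I_D.
Substituting gives 21.3·I_D² − 56.7·I_D + 36.4 = 0, with roots I_D = 1.08 or 1.58 mA.
The root I_D = 1.58 mA gives V_GS = 0.338 V ≤ V_t, so take I_D = 1.08 mA.
Then V_GS = 2.28 V and V_DS = V_DD − I_D(R_D+R_S) = 13 − 1.08×4.9 = 7.7 V.
Saturation requires V_DS ≥ V_GS − V_t = 0.879 V; 7.7 ≥ 0.879 ✓.

I_D ≈ 1.1 mA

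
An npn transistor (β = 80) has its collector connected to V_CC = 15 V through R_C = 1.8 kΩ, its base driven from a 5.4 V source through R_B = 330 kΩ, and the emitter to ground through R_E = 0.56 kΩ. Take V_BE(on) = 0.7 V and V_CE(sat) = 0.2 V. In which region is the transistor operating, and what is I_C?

Assume active. Base-emitter loop: I_B = (V_BB − V_BE)/(R_B + (β+1)R_E) = (5.4 − 0.7)/(330 + 81×0.56) = 0.0125 mA.
I_C = β·I_B = 80×0.0125 = 1 mA.
V_CE = V_CC − I_C·R_C − I_E·R_E = 15 − 1×1.8 − 1.01×0.56 = 12.6 V > V_CE(sat), so the active-region assumption holds.

active; I_C ≈ 1 mA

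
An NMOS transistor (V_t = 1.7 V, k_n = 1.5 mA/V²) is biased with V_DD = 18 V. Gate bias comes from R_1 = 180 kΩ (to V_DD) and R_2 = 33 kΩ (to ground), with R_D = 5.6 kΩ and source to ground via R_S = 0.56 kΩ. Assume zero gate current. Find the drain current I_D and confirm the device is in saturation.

V_G = V_DD·R_2/(R_1+R_2) = 18×33/213 = 2.79 V.
Assume saturation: I_D = (k_n/2)(V_GS − V_t)² with V_GS = V_G − I_D·R_S = 2.79 − 0.56·I_D.
Substituting gives 0.235·I_D² − 1.91·I_D + 0.889 = 0, with roots I_D = 0.494 or 7.65 mA.
The root I_D = 7.65 mA gives V_GS = -1.49 V ≤ V_t, so take I_D = 0.494 mA.
Then V_GS = 2.51 V and V_DS = V_DD − I_D(R_D+R_S) = 18 − 0.494×6.16 = 15 V.
Saturation requires V_DS ≥ V_GS − V_t = 0.812 V; 15 ≥ 0.812 ✓.

I_D ≈ 0.49 mA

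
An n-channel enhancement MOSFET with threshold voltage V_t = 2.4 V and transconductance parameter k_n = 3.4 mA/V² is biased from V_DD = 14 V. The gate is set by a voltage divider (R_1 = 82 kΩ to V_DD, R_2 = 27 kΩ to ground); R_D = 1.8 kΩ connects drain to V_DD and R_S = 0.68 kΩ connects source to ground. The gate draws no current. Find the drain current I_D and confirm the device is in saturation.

I_D ≈ 0.66 mA

V_G = V_DD·R_2/(R_1+R_2) = 14×27/109 = 3.47 V.
Assume saturation: I_D = (k_n/2)(V_GS − V_t)² with V_GS = V_G − I_D·R_S = 3.47 − 0.68·I_D.
Substituting gives 0.786·I_D² − 3.47·I_D + 1.94 = 0, with roots I_D = 0.657 or 3.76 mA.
The root I_D = 3.76 mA gives V_GS = 0.914 V ≤ V_t, so take I_D = 0.657 mA.
Then V_GS = 3.02 V and V_DS = V_DD − I_D(R_D+R_S) = 14 − 0.657×2.48 = 12.4 V.
Saturation requires V_DS ≥ V_GS − V_t = 0.621 V; 12.4 ≥ 0.621 ✓.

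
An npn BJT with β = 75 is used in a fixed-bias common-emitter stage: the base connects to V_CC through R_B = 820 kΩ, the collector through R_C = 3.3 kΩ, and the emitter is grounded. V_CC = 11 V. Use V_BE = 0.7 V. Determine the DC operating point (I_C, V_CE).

Base loop: V_CC = I_B·R_B + V_BE, so I_B = (11 − 0.7)/820 kΩ = 0.0126 mA.
In the active region I_C = β·I_B = 75 × 0.0126 = 0.942 mA.
Collector loop: V_CE = V_CC − I_C·R_C = 11 − 0.942×3.3 = 7.89 V.
Since V_CE = 7.89 V > V_CE(sat) ≈ 0.2 V, the transistor is in the active region as assumed.

I_C ≈ 0.94 mA, V_CE ≈ 7.9 V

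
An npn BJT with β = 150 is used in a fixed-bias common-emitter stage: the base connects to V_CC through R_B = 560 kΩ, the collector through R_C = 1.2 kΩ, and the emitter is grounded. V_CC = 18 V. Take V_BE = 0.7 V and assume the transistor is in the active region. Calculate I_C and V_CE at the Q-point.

I_C ≈ 4.6 mA, V_CE ≈ 12 V

Base loop: V_CC = I_B·R_B + V_BE, so I_B = (18 − 0.7)/560 kΩ = 0.0309 mA.
In the active region I_C = β·I_B = 150 × 0.0309 = 4.63 mA.
Collector loop: V_CE = V_CC − I_C·R_C = 18 − 4.63×1.2 = 12.4 V.
Since V_CE = 12.4 V > V_CE(sat) ≈ 0.2 V, the transistor is in the active region as assumed.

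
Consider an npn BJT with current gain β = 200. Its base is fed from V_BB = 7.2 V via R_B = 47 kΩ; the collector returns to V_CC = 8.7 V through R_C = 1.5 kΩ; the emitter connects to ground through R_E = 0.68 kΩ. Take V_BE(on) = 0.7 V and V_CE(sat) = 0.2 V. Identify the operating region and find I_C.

Assume active: I_B = (7.2 − 0.7)/(47 + 201×0.68) = 0.0354 mA, I_C = β·I_B = 7.08 mA.
Then V_CE = 8.7 − 7.08×1.5 − 7.11×0.68 = -6.75 V < 0.2 V — the active assumption fails.
Re-solve with V_CE = 0.2 V. KCL at the emitter: V_E/R_E = (V_BB−0.7−V_E)/R_B + (V_CC−0.2−V_E)/R_C, giving V_E = 2.69 V.
I_C = (V_CC − 0.2 − V_E)/R_C = (8.5 − 2.69)/1.5 = 3.87 mA.
Check: I_B = (6.5 − 2.69)/47 = 0.0811 mA, and β·I_B = 16.2 mA > I_C, confirming saturation.

saturation; I_C ≈ 3.9 mA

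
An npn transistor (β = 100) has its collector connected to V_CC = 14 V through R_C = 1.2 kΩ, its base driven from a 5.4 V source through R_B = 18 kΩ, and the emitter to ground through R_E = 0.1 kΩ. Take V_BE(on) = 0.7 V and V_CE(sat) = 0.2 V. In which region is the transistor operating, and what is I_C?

Assume active: I_B = (5.4 − 0.7)/(18 + 101×0.1) = 0.167 mA, I_C = β·I_B = 16.7 mA.
Then V_CE = 14 − 16.7×1.2 − 16.9×0.1 = -7.76 V < 0.2 V — the active assumption fails.
Re-solve with V_CE = 0.2 V. KCL at the emitter: V_E/R_E = (V_BB−0.7−V_E)/R_B + (V_CC−0.2−V_E)/R_C, giving V_E = 1.08 V.
I_C = (V_CC − 0.2 − V_E)/R_C = (13.8 − 1.08)/1.2 = 10.6 mA.
Check: I_B = (4.7 − 1.08)/18 = 0.201 mA, and β·I_B = 20.1 mA > I_C, confirming saturation.

saturation; I_C ≈ 11 mA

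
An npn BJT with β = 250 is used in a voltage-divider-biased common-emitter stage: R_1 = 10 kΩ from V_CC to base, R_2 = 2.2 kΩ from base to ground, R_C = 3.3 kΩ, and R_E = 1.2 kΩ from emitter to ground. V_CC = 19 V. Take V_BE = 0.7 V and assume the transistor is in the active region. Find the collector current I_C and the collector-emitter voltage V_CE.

I_C ≈ 2.2 mA, V_CE ≈ 8.9 V

Thevenize the base divider: V_Th = V_CC·R_2/(R_1+R_2) = 19×2.2/12.2 = 3.43 V, R_Th = R_1‖R_2 = 1.8 kΩ.
Base-emitter loop: V_Th = I_B·R_Th + V_BE + (β+1)I_B·R_E, so I_B = (3.43 − 0.7) / (1.8 + 251×1.2) = 0.009 mA.
I_C = β·I_B = 250×0.009 = 2.25 mA, and I_E = (β+1)I_B = 2.26 mA.
V_CE = V_CC − I_C·R_C − I_E·R_E = 19 − 2.25×3.3 − 2.26×1.2 = 8.87 V.
V_CE = 8.87 V > 0.2 V confirms active-region operation.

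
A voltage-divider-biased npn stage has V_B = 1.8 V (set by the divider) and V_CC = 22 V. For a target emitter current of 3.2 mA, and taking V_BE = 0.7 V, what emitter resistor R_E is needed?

V_E = V_B − V_BE = 1.8 − 0.7 = 1.1 V.
R_E = V_E / I_E = 1.1 / 3.2 = 0.344 kΩ.

R_E ≈ 0.34 kΩ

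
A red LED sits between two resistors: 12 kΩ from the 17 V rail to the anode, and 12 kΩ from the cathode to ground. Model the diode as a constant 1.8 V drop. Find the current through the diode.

I ≈ 0.63 mA

The two resistors are in series with the diode, so KVL gives 17 = I·12 + 1.8 + I·12.
I = (17 − 1.8) / (12 + 12) kΩ = 15.2 / 24 = 0.633 mA.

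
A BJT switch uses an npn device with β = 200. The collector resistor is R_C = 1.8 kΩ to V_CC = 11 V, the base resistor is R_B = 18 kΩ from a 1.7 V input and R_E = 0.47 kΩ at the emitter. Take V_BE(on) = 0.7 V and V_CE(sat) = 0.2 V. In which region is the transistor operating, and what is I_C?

active; I_C ≈ 1.8 mA

Assume active. Base-emitter loop: I_B = (V_BB − V_BE)/(R_B + (β+1)R_E) = (1.7 − 0.7)/(18 + 201×0.47) = 0.00889 mA.
I_C = β·I_B = 200×0.00889 = 1.78 mA.
V_CE = V_CC − I_C·R_C − I_E·R_E = 11 − 1.78×1.8 − 1.79×0.47 = 6.96 V > V_CE(sat), so the active-region assumption holds.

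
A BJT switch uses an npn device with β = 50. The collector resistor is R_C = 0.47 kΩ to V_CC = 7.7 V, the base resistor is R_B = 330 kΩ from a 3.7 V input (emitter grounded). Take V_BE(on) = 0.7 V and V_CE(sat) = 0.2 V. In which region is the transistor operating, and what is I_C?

Assume active. Base-emitter loop: I_B = (V_BB − V_BE)/R_B = (3.7 − 0.7)/330 = 0.00909 mA.
I_C = β·I_B = 50×0.00909 = 0.455 mA.
V_CE = V_CC − I_C·R_C = 7.7 − 0.455×0.47 = 7.49 V > V_CE(sat), so the active-region assumption holds.

active; I_C ≈ 0.45 mA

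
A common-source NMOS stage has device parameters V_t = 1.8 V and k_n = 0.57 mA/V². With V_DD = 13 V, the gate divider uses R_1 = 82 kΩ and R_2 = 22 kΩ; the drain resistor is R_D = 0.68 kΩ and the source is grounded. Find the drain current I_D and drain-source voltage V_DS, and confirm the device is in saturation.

I_D ≈ 0.26 mA, V_DS ≈ 13 V

V_G = V_DD·R_2/(R_1+R_2) = 13×22/104 = 2.75 V. With the source grounded, V_GS = V_G = 2.75 V.
Assume saturation: I_D = (k_n/2)(V_GS − V_t)² = (0.57/2)×(2.75 − 1.8)² = 0.285×0.95² = 0.257 mA.
V_DS = V_DD − I_D·R_D = 13 − 0.257×0.68 = 12.8 V.
Saturation requires V_DS ≥ V_GS − V_t = 0.95 V; 12.8 ≥ 0.95 ✓.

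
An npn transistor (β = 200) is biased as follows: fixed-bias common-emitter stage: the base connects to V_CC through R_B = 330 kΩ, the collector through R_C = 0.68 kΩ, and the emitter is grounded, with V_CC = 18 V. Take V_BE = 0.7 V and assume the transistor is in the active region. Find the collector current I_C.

I_C ≈ 10 mA

Base loop: V_CC = I_B·R_B + V_BE, so I_B = (18 − 0.7)/330 kΩ = 0.0524 mA.
In the active region I_C = β·I_B = 200 × 0.0524 = 10.5 mA.
Collector loop: V_CE = V_CC − I_C·R_C = 18 − 10.5×0.68 = 10.9 V.
Since V_CE = 10.9 V > V_CE(sat) ≈ 0.2 V, the transistor is in the active region as assumed.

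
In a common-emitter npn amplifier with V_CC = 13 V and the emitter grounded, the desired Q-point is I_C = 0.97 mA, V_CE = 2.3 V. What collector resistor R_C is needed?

Collector loop: V_CC = I_C·R_C + V_CE.
R_C = (V_CC − V_CE)/I_C = (13 − 2.3)/0.97 = 11 kΩ.

R_C ≈ 11 kΩ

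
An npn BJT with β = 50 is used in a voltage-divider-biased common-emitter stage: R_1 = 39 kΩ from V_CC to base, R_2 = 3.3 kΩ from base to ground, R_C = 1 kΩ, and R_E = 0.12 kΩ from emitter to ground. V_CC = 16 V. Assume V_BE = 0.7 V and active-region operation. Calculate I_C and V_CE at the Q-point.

Thevenize the base divider: V_Th = V_CC·R_2/(R_1+R_2) = 16×3.3/42.3 = 1.25 V, R_Th = R_1‖R_2 = 3.04 kΩ.
Base-emitter loop: V_Th = I_B·R_Th + V_BE + (β+1)I_B·R_E, so I_B = (1.25 − 0.7) / (3.04 + 51×0.12) = 0.0598 mA.
I_C = β·I_B = 50×0.0598 = 2.99 mA, and I_E = (β+1)I_B = 3.05 mA.
V_CE = V_CC − I_C·R_C − I_E·R_E = 16 − 2.99×1 − 3.05×0.12 = 12.6 V.
V_CE = 12.6 V > 0.2 V confirms active-region operation.

I_C ≈ 3 mA, V_CE ≈ 13 V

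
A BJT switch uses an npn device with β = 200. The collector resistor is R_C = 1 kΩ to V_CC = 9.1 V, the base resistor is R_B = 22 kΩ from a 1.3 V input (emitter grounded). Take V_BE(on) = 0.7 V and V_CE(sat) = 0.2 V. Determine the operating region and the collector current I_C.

Assume active. Base-emitter loop: I_B = (V_BB − V_BE)/R_B = (1.3 − 0.7)/22 = 0.0273 mA.
I_C = β·I_B = 200×0.0273 = 5.45 mA.
V_CE = V_CC − I_C·R_C = 9.1 − 5.45×1 = 3.65 V > V_CE(sat), so the active-region assumption holds.

active; I_C ≈ 5.5 mA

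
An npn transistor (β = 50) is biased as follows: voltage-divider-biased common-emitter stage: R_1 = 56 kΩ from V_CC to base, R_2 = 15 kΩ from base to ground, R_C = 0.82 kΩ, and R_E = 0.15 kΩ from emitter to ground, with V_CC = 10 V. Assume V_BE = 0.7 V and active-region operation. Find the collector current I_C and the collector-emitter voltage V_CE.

I_C ≈ 3.6 mA, V_CE ≈ 6.5 V

Thevenize the base divider: V_Th = V_CC·R_2/(R_1+R_2) = 10×15/71 = 2.11 V, R_Th = R_1‖R_2 = 11.8 kΩ.
Base-emitter loop: V_Th = I_B·R_Th + V_BE + (β+1)I_B·R_E, so I_B = (2.11 − 0.7) / (11.8 + 51×0.15) = 0.0725 mA.
I_C = β·I_B = 50×0.0725 = 3.63 mA, and I_E = (β+1)I_B = 3.7 mA.
V_CE = V_CC − I_C·R_C − I_E·R_E = 10 − 3.63×0.82 − 3.7×0.15 = 6.47 V.
V_CE = 6.47 V > 0.2 V confirms active-region operation.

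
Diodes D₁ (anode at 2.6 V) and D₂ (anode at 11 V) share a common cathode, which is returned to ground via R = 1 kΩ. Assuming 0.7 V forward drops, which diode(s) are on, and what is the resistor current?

Only D₂ conducts; I_R ≈ 10 mA

Assume both conduct. Then node N would need to be at both 2.6−0.7 = 1.9 V and 11−0.7 = 10.3 V, which is impossible.
Assume only D₂ conducts: V_N = 11 − 0.7 = 10.3 V, so I_R = 10.3/1 = 10.3 mA.
Check D₁: its anode-to-cathode voltage is 2.6 − 10.3 = -7.7 V < 0.7 V, so it is off. The assumption is consistent.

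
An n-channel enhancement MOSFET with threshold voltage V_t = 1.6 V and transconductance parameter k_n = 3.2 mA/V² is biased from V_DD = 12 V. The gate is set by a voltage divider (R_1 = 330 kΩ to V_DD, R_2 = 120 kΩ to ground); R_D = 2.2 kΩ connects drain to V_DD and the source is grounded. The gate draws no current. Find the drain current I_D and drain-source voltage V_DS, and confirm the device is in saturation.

I_D ≈ 4.1 mA, V_DS ≈ 3 V

V_G = V_DD·R_2/(R_1+R_2) = 12×120/450 = 3.2 V. With the source grounded, V_GS = V_G = 3.2 V.
Assume saturation: I_D = (k_n/2)(V_GS − V_t)² = (3.2/2)×(3.2 − 1.6)² = 1.6×1.6² = 4.1 mA.
V_DS = V_DD − I_D·R_D = 12 − 4.1×2.2 = 2.99 V.
Saturation requires V_DS ≥ V_GS − V_t = 1.6 V; 2.99 ≥ 1.6 ✓.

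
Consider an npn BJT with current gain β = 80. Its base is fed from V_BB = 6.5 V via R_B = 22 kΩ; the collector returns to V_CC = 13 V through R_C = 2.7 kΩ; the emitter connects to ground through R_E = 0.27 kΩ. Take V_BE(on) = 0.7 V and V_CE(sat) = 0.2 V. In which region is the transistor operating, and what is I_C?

Assume active: I_B = (6.5 − 0.7)/(22 + 81×0.27) = 0.132 mA, I_C = β·I_B = 10.6 mA.
Then V_CE = 13 − 10.6×2.7 − 10.7×0.27 = -18.4 V < 0.2 V — the active assumption fails.
Re-solve with V_CE = 0.2 V. KCL at the emitter: V_E/R_E = (V_BB−0.7−V_E)/R_B + (V_CC−0.2−V_E)/R_C, giving V_E = 1.21 V.
I_C = (V_CC − 0.2 − V_E)/R_C = (12.8 − 1.21)/2.7 = 4.29 mA.
Check: I_B = (5.8 − 1.21)/22 = 0.208 mA, and β·I_B = 16.7 mA > I_C, confirming saturation.

saturation; I_C ≈ 4.3 mA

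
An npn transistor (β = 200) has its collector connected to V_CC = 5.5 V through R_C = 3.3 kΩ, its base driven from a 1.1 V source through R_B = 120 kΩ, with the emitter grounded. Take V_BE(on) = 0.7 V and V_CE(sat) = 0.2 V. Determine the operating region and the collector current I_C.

Assume active. Base-emitter loop: I_B = (V_BB − V_BE)/R_B = (1.1 − 0.7)/120 = 0.00333 mA.
I_C = β·I_B = 200×0.00333 = 0.667 mA.
V_CE = V_CC − I_C·R_C = 5.5 − 0.667×3.3 = 3.3 V > V_CE(sat), so the active-region assumption holds.

active; I_C ≈ 0.67 mA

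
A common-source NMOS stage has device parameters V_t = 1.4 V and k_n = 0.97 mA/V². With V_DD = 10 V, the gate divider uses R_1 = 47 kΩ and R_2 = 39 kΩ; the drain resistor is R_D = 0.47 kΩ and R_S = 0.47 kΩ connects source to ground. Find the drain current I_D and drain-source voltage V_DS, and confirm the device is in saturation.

V_G = V_DD·R_2/(R_1+R_2) = 10×39/86 = 4.53 V.
Assume saturation: I_D = (k_n/2)(V_GS − V_t)² with V_GS = V_G − I_D·R_S = 4.53 − 0.47·I_D.
Substituting gives 0.107·I_D² − 2.43·I_D + 4.77 = 0, with roots I_D = 2.17 or 20.5 mA.
The root I_D = 20.5 mA gives V_GS = -5.1 V ≤ V_t, so take I_D = 2.17 mA.
Then V_GS = 3.52 V and V_DS = V_DD − I_D(R_D+R_S) = 10 − 2.17×0.94 = 7.96 V.
Saturation requires V_DS ≥ V_GS − V_t = 2.12 V; 7.96 ≥ 2.12 ✓.

I_D ≈ 2.2 mA, V_DS ≈ 8 V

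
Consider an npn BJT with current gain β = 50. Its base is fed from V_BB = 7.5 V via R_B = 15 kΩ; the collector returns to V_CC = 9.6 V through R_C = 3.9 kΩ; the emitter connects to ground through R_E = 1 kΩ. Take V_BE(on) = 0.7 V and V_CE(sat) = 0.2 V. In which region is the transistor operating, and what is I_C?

saturation; I_C ≈ 1.9 mA

Assume active: I_B = (7.5 − 0.7)/(15 + 51×1) = 0.103 mA, I_C = β·I_B = 5.15 mA.
Then V_CE = 9.6 − 5.15×3.9 − 5.25×1 = -15.7 V < 0.2 V — the active assumption fails.
Re-solve with V_CE = 0.2 V. KCL at the emitter: V_E/R_E = (V_BB−0.7−V_E)/R_B + (V_CC−0.2−V_E)/R_C, giving V_E = 2.16 V.
I_C = (V_CC − 0.2 − V_E)/R_C = (9.4 − 2.16)/3.9 = 1.86 mA.
Check: I_B = (6.8 − 2.16)/15 = 0.309 mA, and β·I_B = 15.5 mA > I_C, confirming saturation.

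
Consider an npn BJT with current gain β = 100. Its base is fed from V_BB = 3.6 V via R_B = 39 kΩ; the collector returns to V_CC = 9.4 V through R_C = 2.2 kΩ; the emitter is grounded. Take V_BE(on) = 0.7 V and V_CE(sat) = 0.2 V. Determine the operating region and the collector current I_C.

saturation; I_C ≈ 4.2 mA

Assume active: I_B = (3.6 − 0.7)/39 = 0.0744 mA, giving I_C = β·I_B = 7.44 mA.
But then V_CE = 9.4 − 7.44×2.2 = -6.96 V < V_CE(sat) = 0.2 V — impossible in the active region.
So the transistor is saturated. With V_CE = 0.2 V, I_C = (V_CC − 0.2)/R_C = 9.2/2.2 = 4.18 mA.
Check: β·I_B = 7.44 mA > I_C = 4.18 mA, confirming saturation.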